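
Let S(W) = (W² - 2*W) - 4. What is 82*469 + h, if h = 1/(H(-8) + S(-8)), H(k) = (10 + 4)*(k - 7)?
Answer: 5153371/134 ≈ 38458.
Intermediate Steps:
H(k) = -98 + 14*k (H(k) = 14*(-7 + k) = -98 + 14*k)
S(W) = -4 + W² - 2*W
h = -1/134 (h = 1/((-98 + 14*(-8)) + (-4 + (-8)² - 2*(-8))) = 1/((-98 - 112) + (-4 + 64 + 16)) = 1/(-210 + 76) = 1/(-134) = -1/134 ≈ -0.0074627)
82*469 + h = 82*469 - 1/134 = 38458 - 1/134 = 5153371/134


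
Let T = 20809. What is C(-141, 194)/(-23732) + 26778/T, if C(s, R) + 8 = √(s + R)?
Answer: 158915492/123459797 - √53/23732 ≈ 1.2869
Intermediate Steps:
C(s, R) = -8 + √(R + s) (C(s, R) = -8 + √(s + R) = -8 + √(R + s))
C(-141, 194)/(-23732) + 26778/T = (-8 + √(194 - 141))/(-23732) + 26778/20809 = (-8 + √53)*(-1/23732) + 26778*(1/20809) = (2/5933 - √53/23732) + 26778/20809 = 158915492/123459797 - √53/23732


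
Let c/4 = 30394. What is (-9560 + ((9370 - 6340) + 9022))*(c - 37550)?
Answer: 209392792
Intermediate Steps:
c = 121576 (c = 4*30394 = 121576)
(-9560 + ((9370 - 6340) + 9022))*(c - 37550) = (-9560 + ((9370 - 6340) + 9022))*(121576 - 37550) = (-9560 + (3030 + 9022))*84026 = (-9560 + 12052)*84026 = 2492*84026 = 209392792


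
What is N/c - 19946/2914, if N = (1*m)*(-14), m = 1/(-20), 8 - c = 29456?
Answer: -2936859239/429057360 ≈ -6.8449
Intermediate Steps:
c = -29448 (c = 8 - 1*29456 = 8 - 29456 = -29448)
m = -1/20 ≈ -0.050000
N = 7/10 (N = (1*(-1/20))*(-14) = -1/20*(-14) = 7/10 ≈ 0.70000)
N/c - 19946/2914 = (7/10)/(-29448) - 19946/2914 = (7/10)*(-1/29448) - 19946*1/2914 = -7/294480 - 9973/1457 = -2936859239/429057360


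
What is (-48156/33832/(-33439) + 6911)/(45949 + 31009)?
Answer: 1954617837521/21765805037396 ≈ 0.089802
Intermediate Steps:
(-48156/33832/(-33439) + 6911)/(45949 + 31009) = (-48156*1/33832*(-1/33439) + 6911)/76958 = (-12039/8458*(-1/33439) + 6911)*(1/76958) = (12039/282827062 + 6911)*(1/76958) = (1954617837521/282827062)*(1/76958) = 1954617837521/21765805037396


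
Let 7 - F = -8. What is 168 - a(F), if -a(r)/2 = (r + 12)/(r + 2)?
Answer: 2910/17 ≈ 171.18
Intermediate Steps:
F = 15 (F = 7 - 1*(-8) = 7 + 8 = 15)
a(r) = -2*(12 + r)/(2 + r) (a(r) = -2*(r + 12)/(r + 2) = -2*(12 + r)/(2 + r))
168 - a(F) = 168 - 2*(-12 - 1*15)/(2 + 15) = 168 - 2*(-12 - 15)/17 = 168 - 2*(-27)/17 = 168 - 1*(-54/17) = 168 + 54/17 = 2910/17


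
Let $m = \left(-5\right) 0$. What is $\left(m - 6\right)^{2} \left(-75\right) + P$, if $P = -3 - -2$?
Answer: $-2701$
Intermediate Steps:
$m = 0$
$P = -1$ ($P = -3 + 2 = -1$)
$\left(m - 6\right)^{2} \left(-75\right) + P = \left(0 - 6\right)^{2} \left(-75\right) - 1 = \left(-6\right)^{2} \left(-75\right) - 1 = 36 \left(-75\right) - 1 = -2700 - 1 = -2701$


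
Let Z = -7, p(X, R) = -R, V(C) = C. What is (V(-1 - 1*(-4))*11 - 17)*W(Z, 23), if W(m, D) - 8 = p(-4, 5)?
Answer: 48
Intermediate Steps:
W(m, D) = 3 (W(m, D) = 8 - 1*5 = 8 - 5 = 3)
(V(-1 - 1*(-4))*11 - 17)*W(Z, 23) = ((-1 - 1*(-4))*11 - 17)*3 = ((-1 + 4)*11 - 17)*3 = (3*11 - 17)*3 = (33 - 17)*3 = 16*3 = 48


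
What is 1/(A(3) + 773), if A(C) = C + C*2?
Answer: 1/782 ≈ 0.0012788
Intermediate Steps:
A(C) = 3*C (A(C) = C + 2*C = 3*C)
1/(A(3) + 773) = 1/(3*3 + 773) = 1/(9 + 773) = 1/782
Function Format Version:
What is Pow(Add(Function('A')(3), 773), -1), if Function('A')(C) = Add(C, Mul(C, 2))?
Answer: Rational(1, 782) ≈ 0.0012788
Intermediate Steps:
Function('A')(C) = Mul(3, C) (Function('A')(C) = Add(C, Mul(2, C)) = Mul(3, C))
Pow(Add(Function('A')(3), 773), -1) = Pow(Add(Mul(3, 3), 773), -1) = Pow(Add(9, 773), -1) = Pow(782, -1) = Rational(1, 782)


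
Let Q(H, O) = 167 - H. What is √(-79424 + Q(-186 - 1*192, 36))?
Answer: I*√78879 ≈ 280.85*I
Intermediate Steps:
√(-79424 + Q(-186 - 1*192, 36)) = √(-79424 + (167 - (-186 - 1*192))) = √(-79424 + (167 - (-186 - 192))) = √(-79424 + (167 - 1*(-378))) = √(-79424 + (167 + 378)) = √(-79424 + 545) = √(-78879) = I*√78879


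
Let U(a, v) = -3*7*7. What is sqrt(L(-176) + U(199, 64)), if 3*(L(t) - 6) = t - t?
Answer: I*sqrt(141) ≈ 11.874*I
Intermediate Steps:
L(t) = 6 (L(t) = 6 + (t - t)/3 = 6 + (1/3)*0 = 6 + 0 = 6)
U(a, v) = -147 (U(a, v) = -21*7 = -147)
sqrt(L(-176) + U(199, 64)) = sqrt(6 - 147) = sqrt(-141) = I*sqrt(141)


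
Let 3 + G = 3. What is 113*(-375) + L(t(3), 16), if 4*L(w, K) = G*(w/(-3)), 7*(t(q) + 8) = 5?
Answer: -42375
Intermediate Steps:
G = 0 (G = -3 + 3 = 0)
t(q) = -51/7 (t(q) = -8 + (⅐)*5 = -8 + 5/7 = -51/7)
L(w, K) = 0 (L(w, K) = (0*(w/(-3)))/4 = (0*(w*(-⅓)))/4 = (0*(-w/3))/4 = (¼)*0 = 0)
113*(-375) + L(t(3), 16) = 113*(-375) + 0 = -42375 + 0 = -42375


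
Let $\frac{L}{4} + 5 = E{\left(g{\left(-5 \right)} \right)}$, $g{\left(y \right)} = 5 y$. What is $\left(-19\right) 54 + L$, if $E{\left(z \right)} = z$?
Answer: $-1146$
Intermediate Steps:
$L = -120$ ($L = -20 + 4 \cdot 5 \left(-5\right) = -20 + 4 \left(-25\right) = -20 - 100 = -120$)
$\left(-19\right) 54 + L = \left(-19\right) 54 - 120 = -1026 - 120 = -1146$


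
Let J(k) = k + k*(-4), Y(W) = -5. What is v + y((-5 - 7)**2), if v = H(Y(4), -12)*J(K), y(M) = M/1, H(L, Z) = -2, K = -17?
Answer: 42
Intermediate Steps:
J(k) = -3*k (J(k) = k - 4*k = -3*k)
y(M) = M (y(M) = M*1 = M)
v = -102 (v = -(-6)*(-17) = -2*51 = -102)
v + y((-5 - 7)**2) = -102 + (-5 - 7)**2 = -102 + (-12)**2 = -102 + 144 = 42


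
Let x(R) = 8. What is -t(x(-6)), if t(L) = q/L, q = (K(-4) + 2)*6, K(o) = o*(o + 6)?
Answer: 9/2 ≈ 4.5000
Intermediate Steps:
K(o) = o*(6 + o)
q = -36 (q = (-4*(6 - 4) + 2)*6 = (-4*2 + 2)*6 = (-8 + 2)*6 = -6*6 = -36)
t(L) = -36/L
-t(x(-6)) = -(-36)/8 = -1*(-9/2) = 9/2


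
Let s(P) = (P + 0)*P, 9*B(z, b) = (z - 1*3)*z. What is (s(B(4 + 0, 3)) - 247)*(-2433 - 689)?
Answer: 62411902/81 ≈ 7.7052e+5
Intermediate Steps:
B(z, b) = z*(-3 + z)/9 (B(z, b) = ((z - 1*3)*z)/9 = ((z - 3)*z)/9 = ((-3 + z)*z)/9 = (z*(-3 + z))/9 = z*(-3 + z)/9)
s(P) = P² (s(P) = P*P = P²)
(s(B(4 + 0, 3)) - 247)*(-2433 - 689) = (((4 + 0)*(-3 + (4 + 0))/9)² - 247)*(-2433 - 689) = (((⅑)*4*(-3 + 4))² - 247)*(-3122) = (((⅑)*4*1)² - 247)*(-3122) = ((4/9)² - 247)*(-3122) = (16/81 - 247)*(-3122) = -19991/81*(-3122) = 62411902/81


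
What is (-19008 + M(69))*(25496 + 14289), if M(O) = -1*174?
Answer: -763155870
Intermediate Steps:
M(O) = -174
(-19008 + M(69))*(25496 + 14289) = (-19008 - 174)*(25496 + 14289) = -19182*39785 = -763155870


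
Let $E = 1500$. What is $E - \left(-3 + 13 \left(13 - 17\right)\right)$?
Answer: $1555$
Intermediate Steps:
$E - \left(-3 + 13 \left(13 - 17\right)\right) = 1500 - \left(-3 + 13 \left(13 - 17\right)\right) = 1500 - \left(-3 + 13 \left(-4\right)\right) = 1500 - \left(-3 - 52\right) = 1500 - -55 = 1500 + 55 = 1555$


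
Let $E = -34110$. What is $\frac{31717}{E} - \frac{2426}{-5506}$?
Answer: $- \frac{45941471}{93904830} \approx -0.48923$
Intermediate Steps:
$\frac{31717}{E} - \frac{2426}{-5506} = \frac{31717}{-34110} - \frac{2426}{-5506} = 31717 \left(- \frac{1}{34110}\right) - - \frac{1213}{2753} = - \frac{31717}{34110} + \frac{1213}{2753} = - \frac{45941471}{93904830}$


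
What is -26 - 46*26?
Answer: -1222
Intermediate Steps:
-26 - 46*26 = -26 - 1196 = -1222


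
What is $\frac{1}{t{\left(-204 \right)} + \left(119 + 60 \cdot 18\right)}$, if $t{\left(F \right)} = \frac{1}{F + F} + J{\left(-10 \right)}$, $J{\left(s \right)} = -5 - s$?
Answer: $\frac{408}{491231} \approx 0.00083057$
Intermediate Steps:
$t{\left(F \right)} = 5 + \frac{1}{2 F}$ ($t{\left(F \right)} = \frac{1}{F + F} - -5 = \frac{1}{2 F} + \left(-5 + 10\right) = \frac{1}{2 F} + 5 = 5 + \frac{1}{2 F}$)
$\frac{1}{t{\left(-204 \right)} + \left(119 + 60 \cdot 18\right)} = \frac{1}{\left(5 + \frac{1}{2 \left(-204\right)}\right) + \left(119 + 60 \cdot 18\right)} = \frac{1}{\left(5 + \frac{1}{2} \left(- \frac{1}{204}\right)\right) + \left(119 + 1080\right)} = \frac{1}{\left(5 - \frac{1}{408}\right) + 1199} = \frac{1}{\frac{2039}{408} + 1199} = \frac{1}{\frac{491231}{408}} = \frac{408}{491231}$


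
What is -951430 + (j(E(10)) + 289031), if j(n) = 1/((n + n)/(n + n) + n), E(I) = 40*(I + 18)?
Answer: -742549278/1121 ≈ -6.6240e+5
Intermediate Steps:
E(I) = 720 + 40*I (E(I) = 40*(18 + I) = 720 + 40*I)
j(n) = 1/(1 + n) (j(n) = 1/((2*n)/((2*n)) + n) = 1/((2*n)*(1/(2*n)) + n) = 1/(1 + n))
-951430 + (j(E(10)) + 289031) = -951430 + (1/(1 + (720 + 40*10)) + 289031) = -951430 + (1/(1 + (720 + 400)) + 289031) = -951430 + (1/(1 + 1120) + 289031) = -951430 + (1/1121 + 289031) = -951430 + 324003752/1121 = -742549278/1121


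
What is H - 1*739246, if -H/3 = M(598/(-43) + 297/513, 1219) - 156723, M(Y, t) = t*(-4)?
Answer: -254449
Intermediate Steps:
M(Y, t) = -4*t
H = 484797 (H = -3*(-4*1219 - 156723) = -3*(-4876 - 156723) = -3*(-161599) = 484797)
H - 1*739246 = 484797 - 1*739246 = 484797 - 739246 = -254449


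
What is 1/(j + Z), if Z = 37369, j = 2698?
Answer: 1/40067 ≈ 2.4958e-5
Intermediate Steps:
1/(j + Z) = 1/(2698 + 37369) = 1/40067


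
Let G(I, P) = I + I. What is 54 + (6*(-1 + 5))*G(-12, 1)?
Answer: -522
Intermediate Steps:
G(I, P) = 2*I
54 + (6*(-1 + 5))*G(-12, 1) = 54 + (6*(-1 + 5))*(2*(-12)) = 54 + (6*4)*(-24) = 54 + 24*(-24) = 54 - 576 = -522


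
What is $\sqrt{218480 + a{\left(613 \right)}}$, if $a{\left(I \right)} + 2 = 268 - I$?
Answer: $9 \sqrt{2693} \approx 467.05$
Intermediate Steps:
$a{\left(I \right)} = 266 - I$ ($a{\left(I \right)} = -2 - \left(-268 + I\right) = 266 - I$)
$\sqrt{218480 + a{\left(613 \right)}} = \sqrt{218480 + \left(266 - 613\right)} = \sqrt{218480 - 347} = \sqrt{218133} = 9 \sqrt{2693}$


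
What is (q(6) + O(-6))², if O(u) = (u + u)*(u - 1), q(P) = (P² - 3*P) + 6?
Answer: 11664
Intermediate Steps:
q(P) = 6 + P² - 3*P
O(u) = 2*u*(-1 + u) (O(u) = (2*u)*(-1 + u) = 2*u*(-1 + u))
(q(6) + O(-6))² = ((6 + 6² - 3*6) + 2*(-6)*(-1 - 6))² = ((6 + 36 - 18) + 2*(-6)*(-7))² = (24 + 84)² = 108² = 11664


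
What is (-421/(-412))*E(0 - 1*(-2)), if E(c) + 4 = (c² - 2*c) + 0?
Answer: -421/103 ≈ -4.0874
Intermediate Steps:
E(c) = -4 + c² - 2*c (E(c) = -4 + ((c² - 2*c) + 0) = -4 + (c² - 2*c) = -4 + c² - 2*c)
(-421/(-412))*E(0 - 1*(-2)) = (-421/(-412))*(-4 + (0 - 1*(-2))² - 2*(0 - 1*(-2))) = (-421*(-1/412))*(-4 + (0 + 2)² - 2*(0 + 2)) = 421*(-4 + 2² - 2*2)/412 = 421*(-4 + 4 - 4)/412 = (421/412)*(-4) = -421/103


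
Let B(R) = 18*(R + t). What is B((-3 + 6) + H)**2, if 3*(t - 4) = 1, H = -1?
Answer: 12996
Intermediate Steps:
t = 13/3 (t = 4 + (1/3)*1 = 4 + 1/3 = 13/3 ≈ 4.3333)
B(R) = 78 + 18*R (B(R) = 18*(R + 13/3) = 18*(13/3 + R) = 78 + 18*R)
B((-3 + 6) + H)**2 = (78 + 18*((-3 + 6) - 1))**2 = (78 + 18*(3 - 1))**2 = (78 + 18*2)**2 = (78 + 36)**2 = 114**2 = 12996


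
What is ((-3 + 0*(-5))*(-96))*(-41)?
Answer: -11808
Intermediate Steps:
((-3 + 0*(-5))*(-96))*(-41) = ((-3 + 0)*(-96))*(-41) = -3*(-96)*(-41) = 288*(-41) = -11808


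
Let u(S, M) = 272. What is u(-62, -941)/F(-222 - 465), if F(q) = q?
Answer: -272/687 ≈ -0.39592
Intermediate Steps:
u(-62, -941)/F(-222 - 465) = 272/(-222 - 465) = 272/(-687) = 272*(-1/687) = -272/687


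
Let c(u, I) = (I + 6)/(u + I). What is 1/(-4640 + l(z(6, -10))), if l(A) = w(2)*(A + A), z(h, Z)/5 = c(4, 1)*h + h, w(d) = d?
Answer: -1/4352 ≈ -0.00022978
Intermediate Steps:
c(u, I) = (6 + I)/(I + u)
z(h, Z) = 12*h (z(h, Z) = 5*(((6 + 1)/(1 + 4))*h + h) = 5*((7/5)*h + h) = 5*(((⅕)*7)*h + h) = 5*(7*h/5 + h) = 5*(12*h/5) = 12*h)
l(A) = 4*A (l(A) = 2*(A + A) = 2*(2*A) = 4*A)
1/(-4640 + l(z(6, -10))) = 1/(-4640 + 4*(12*6)) = 1/(-4640 + 4*72) = 1/(-4640 + 288) = 1/(-4352) = -1/4352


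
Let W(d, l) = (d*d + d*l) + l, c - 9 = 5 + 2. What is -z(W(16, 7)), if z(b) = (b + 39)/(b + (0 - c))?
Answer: -414/359 ≈ -1.1532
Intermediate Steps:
c = 16 (c = 9 + (5 + 2) = 9 + 7 = 16)
W(d, l) = l + d² + d*l (W(d, l) = (d² + d*l) + l = l + d² + d*l)
z(b) = (39 + b)/(-16 + b) (z(b) = (b + 39)/(b + (0 - 1*16)) = (39 + b)/(b + (0 - 16)) = (39 + b)/(b - 16) = (39 + b)/(-16 + b))
-z(W(16, 7)) = -(39 + (7 + 16² + 16*7))/(-16 + (7 + 16² + 16*7)) = -(39 + (7 + 256 + 112))/(-16 + (7 + 256 + 112)) = -(39 + 375)/(-16 + 375) = -414/359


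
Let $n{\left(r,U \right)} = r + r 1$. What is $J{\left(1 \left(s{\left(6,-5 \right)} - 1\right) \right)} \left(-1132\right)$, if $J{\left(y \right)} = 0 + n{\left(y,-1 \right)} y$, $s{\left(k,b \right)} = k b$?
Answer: $-2175704$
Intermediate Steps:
$s{\left(k,b \right)} = b k$
$n{\left(r,U \right)} = 2 r$ ($n{\left(r,U \right)} = r + r = 2 r$)
$J{\left(y \right)} = 2 y^{2}$ ($J{\left(y \right)} = 0 + 2 y y = 0 + 2 y^{2} = 2 y^{2}$)
$J{\left(1 \left(s{\left(6,-5 \right)} - 1\right) \right)} \left(-1132\right) = 2 \left(1 \left(\left(-5\right) 6 - 1\right)\right)^{2} \left(-1132\right) = 2 \left(1 \left(-30 - 1\right)\right)^{2} \left(-1132\right) = 2 \left(1 \left(-31\right)\right)^{2} \left(-1132\right) = 2 \left(-31\right)^{2} \left(-1132\right) = 2 \cdot 961 \left(-1132\right) = 1922 \left(-1132\right) = -2175704$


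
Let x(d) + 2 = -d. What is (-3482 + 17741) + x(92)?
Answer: 14165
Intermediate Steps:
x(d) = -2 - d
(-3482 + 17741) + x(92) = (-3482 + 17741) + (-2 - 1*92) = 14259 + (-2 - 92) = 14259 - 94 = 14165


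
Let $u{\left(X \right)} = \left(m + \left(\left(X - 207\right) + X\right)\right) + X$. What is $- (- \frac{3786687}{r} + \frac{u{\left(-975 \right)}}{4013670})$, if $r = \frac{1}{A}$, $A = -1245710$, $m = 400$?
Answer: $- \frac{9466469198792031584}{2006835} \approx -4.7171 \cdot 10^{12}$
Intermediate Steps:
$u{\left(X \right)} = 193 + 3 X$ ($u{\left(X \right)} = \left(400 + \left(\left(X - 207\right) + X\right)\right) + X = \left(400 + \left(\left(-207 + X\right) + X\right)\right) + X = \left(400 + \left(-207 + 2 X\right)\right) + X = \left(193 + 2 X\right) + X = 193 + 3 X$)
$r = - \frac{1}{1245710}$ ($r = \frac{1}{-1245710} = - \frac{1}{1245710} \approx -8.0275 \cdot 10^{-7}$)
$- (- \frac{3786687}{r} + \frac{u{\left(-975 \right)}}{4013670}) = - (- \frac{3786687}{- \frac{1}{1245710}} + \frac{193 + 3 \left(-975\right)}{4013670}) = - (\left(-3786687\right) \left(-1245710\right) + \left(193 - 2925\right) \frac{1}{4013670}) = - (4717113862770 - \frac{1366}{2006835}) = \left(-1\right) \frac{9466469198792031584}{2006835} = - \frac{9466469198792031584}{2006835}$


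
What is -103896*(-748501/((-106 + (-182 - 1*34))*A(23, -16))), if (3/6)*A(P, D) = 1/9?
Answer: -174974084766/161 ≈ -1.0868e+9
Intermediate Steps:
A(P, D) = 2/9
-103896*(-748501/((-106 + (-182 - 1*34))*A(23, -16))) = -103896*(-6736509/(2*(-106 + (-182 - 1*34)))) = -103896*(-6736509/(2*(-106 + (-182 - 34)))) = -103896*(-6736509/(2*(-106 - 216))) = -103896/(-322*2/9*(-1/748501)) = -103896/((-644/9*(-1/748501))) = -103896/644/6736509 = -103896*6736509/644 = -174974084766/161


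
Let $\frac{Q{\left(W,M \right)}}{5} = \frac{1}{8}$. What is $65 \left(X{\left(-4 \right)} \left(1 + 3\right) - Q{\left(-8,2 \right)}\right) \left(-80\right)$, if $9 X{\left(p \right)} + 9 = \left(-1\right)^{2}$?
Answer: $\frac{195650}{9} \approx 21739.0$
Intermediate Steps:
$X{\left(p \right)} = - \frac{8}{9}$ ($X{\left(p \right)} = -1 + \frac{\left(-1\right)^{2}}{9} = -1 + \frac{1}{9} \cdot 1 = -1 + \frac{1}{9} = - \frac{8}{9}$)
$Q{\left(W,M \right)} = \frac{5}{8}$
$65 \left(X{\left(-4 \right)} \left(1 + 3\right) - Q{\left(-8,2 \right)}\right) \left(-80\right) = 65 \left(- \frac{8 \left(1 + 3\right)}{9} - \frac{5}{8}\right) \left(-80\right) = 65 \left(\left(- \frac{8}{9}\right) 4 - \frac{5}{8}\right) \left(-80\right) = 65 \left(- \frac{32}{9} - \frac{5}{8}\right) \left(-80\right) = 65 \left(- \frac{301}{72}\right) \left(-80\right) = \left(- \frac{19565}{72}\right) \left(-80\right) = \frac{195650}{9}$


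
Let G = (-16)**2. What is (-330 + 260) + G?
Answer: 186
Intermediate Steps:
G = 256
(-330 + 260) + G = (-330 + 260) + 256 = -70 + 256 = 186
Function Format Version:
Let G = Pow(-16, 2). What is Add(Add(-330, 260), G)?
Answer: 186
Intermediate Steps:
G = 256
Add(Add(-330, 260), G) = Add(Add(-330, 260), 256) = Add(-70, 256) = 186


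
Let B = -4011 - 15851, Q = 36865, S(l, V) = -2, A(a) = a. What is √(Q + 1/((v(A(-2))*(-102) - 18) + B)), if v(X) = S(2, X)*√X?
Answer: √((732876199 - 7520460*I*√2)/(4970 - 51*I*√2))/2 ≈ 192.0 - 1.9008e-9*I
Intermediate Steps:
v(X) = -2*√X
B = -19862
√(Q + 1/((v(A(-2))*(-102) - 18) + B)) = √(36865 + 1/((-2*I*√2*(-102) - 18) - 19862)) = √(36865 + 1/((204*I*√2 - 18) - 19862)) = √(36865 + 1/((-18 + 204*I*√2) - 19862)) = √(36865 + 1/(-19880 + 204*I*√2))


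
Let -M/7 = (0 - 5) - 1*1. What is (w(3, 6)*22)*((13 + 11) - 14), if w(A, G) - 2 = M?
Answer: 9680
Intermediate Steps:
M = 42 (M = -7*((0 - 5) - 1*1) = -7*(-5 - 1) = -7*(-6) = 42)
w(A, G) = 44 (w(A, G) = 2 + 42 = 44)
(w(3, 6)*22)*((13 + 11) - 14) = (44*22)*((13 + 11) - 14) = 968*(24 - 14) = 968*10 = 9680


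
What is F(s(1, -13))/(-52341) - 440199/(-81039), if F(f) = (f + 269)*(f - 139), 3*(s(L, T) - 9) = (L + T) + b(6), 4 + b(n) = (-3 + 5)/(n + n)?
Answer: 2811266832167/458099528292 ≈ 6.1368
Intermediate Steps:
b(n) = -4 + 1/n (b(n) = -4 + (-3 + 5)/(n + n) = -4 + 2/((2*n)) = -4 + 2*(1/(2*n)) = -4 + 1/n)
s(L, T) = 139/18 + L/3 + T/3 (s(L, T) = 9 + ((L + T) + (-4 + 1/6))/3 = 9 + ((L + T) + (-4 + ⅙))/3 = 9 + ((L + T) - 23/6)/3 = 9 + (-23/6 + L + T)/3 = 9 + (-23/18 + L/3 + T/3) = 139/18 + L/3 + T/3)
F(f) = (-139 + f)*(269 + f) (F(f) = (269 + f)*(-139 + f) = (-139 + f)*(269 + f))
F(s(1, -13))/(-52341) - 440199/(-81039) = (-37391 + (139/18 + (⅓)*1 + (⅓)*(-13))² + 130*(139/18 + (⅓)*1 + (⅓)*(-13)))/(-52341) - 440199/(-81039) = (-37391 + (139/18 + ⅓ - 13/3)² + 130*(139/18 + ⅓ - 13/3))*(-1/52341) - 440199*(-1/81039) = (-37391 + (67/18)² + 130*(67/18))*(-1/52341) + 146733/27013 = (-37391 + 4489/324 + 4355/9)*(-1/52341) + 146733/27013 = -11953415/324*(-1/52341) + 146733/27013 = 11953415/16958484 + 146733/27013 = 2811266832167/458099528292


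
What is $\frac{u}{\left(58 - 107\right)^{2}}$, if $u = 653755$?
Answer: $\frac{653755}{2401} \approx 272.28$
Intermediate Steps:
$\frac{u}{\left(58 - 107\right)^{2}} = \frac{653755}{\left(58 - 107\right)^{2}} = \frac{653755}{\left(-49\right)^{2}} = \frac{653755}{2401}$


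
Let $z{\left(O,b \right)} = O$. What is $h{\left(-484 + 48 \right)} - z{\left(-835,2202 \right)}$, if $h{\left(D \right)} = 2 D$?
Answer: $-37$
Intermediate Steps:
$h{\left(-484 + 48 \right)} - z{\left(-835,2202 \right)} = 2 \left(-484 + 48\right) - -835 = 2 \left(-436\right) + 835 = -872 + 835 = -37$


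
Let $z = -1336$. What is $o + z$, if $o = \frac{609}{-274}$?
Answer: $- \frac{366673}{274} \approx -1338.2$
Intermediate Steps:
$o = - \frac{609}{274}$ ($o = 609 \left(- \frac{1}{274}\right) = - \frac{609}{274} \approx -2.2226$)
$o + z = - \frac{609}{274} - 1336 = - \frac{366673}{274}$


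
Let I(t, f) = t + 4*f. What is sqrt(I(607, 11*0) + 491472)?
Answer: sqrt(492079) ≈ 701.48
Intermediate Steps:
sqrt(I(607, 11*0) + 491472) = sqrt((607 + 4*(11*0)) + 491472) = sqrt((607 + 4*0) + 491472) = sqrt((607 + 0) + 491472) = sqrt(607 + 491472) = sqrt(492079)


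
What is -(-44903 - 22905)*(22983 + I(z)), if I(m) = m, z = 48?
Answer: 1561686048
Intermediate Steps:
-(-44903 - 22905)*(22983 + I(z)) = -(-44903 - 22905)*(22983 + 48) = -(-67808)*23031 = -1*(-1561686048) = 1561686048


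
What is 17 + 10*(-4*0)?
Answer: 17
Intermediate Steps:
17 + 10*(-4*0) = 17 + 10*0 = 17 + 0 = 17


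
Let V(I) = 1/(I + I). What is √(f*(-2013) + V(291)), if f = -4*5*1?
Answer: √13637028822/582 ≈ 200.65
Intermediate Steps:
V(I) = 1/(2*I)
f = -20 (f = -20*1 = -20)
√(f*(-2013) + V(291)) = √(-20*(-2013) + (½)/291) = √(40260 + (½)*(1/291)) = √(40260 + 1/582) = √(23431321/582) = √13637028822/582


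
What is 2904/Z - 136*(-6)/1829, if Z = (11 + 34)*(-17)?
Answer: -1562392/466395 ≈ -3.3499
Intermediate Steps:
Z = -765 (Z = 45*(-17) = -765)
2904/Z - 136*(-6)/1829 = 2904/(-765) - 136*(-6)/1829 = 2904*(-1/765) + 816*(1/1829) = -968/255 + 816/1829 = -1562392/466395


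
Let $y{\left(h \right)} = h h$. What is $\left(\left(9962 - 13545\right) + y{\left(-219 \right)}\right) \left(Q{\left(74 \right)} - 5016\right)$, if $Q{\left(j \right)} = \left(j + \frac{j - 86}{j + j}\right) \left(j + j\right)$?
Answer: $262895272$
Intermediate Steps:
$y{\left(h \right)} = h^{2}$
$Q{\left(j \right)} = 2 j \left(j + \frac{-86 + j}{2 j}\right)$ ($Q{\left(j \right)} = \left(j + \frac{-86 + j}{2 j}\right) 2 j = 2 j \left(j + \frac{-86 + j}{2 j}\right)$)
$\left(\left(9962 - 13545\right) + y{\left(-219 \right)}\right) \left(Q{\left(74 \right)} - 5016\right) = \left(\left(9962 - 13545\right) + \left(-219\right)^{2}\right) \left(\left(-86 + 74 + 2 \cdot 74^{2}\right) - 5016\right) = \left(-3583 + 47961\right) \left(\left(-86 + 74 + 2 \cdot 5476\right) - 5016\right) = 44378 \left(\left(-86 + 74 + 10952\right) - 5016\right) = 44378 \left(10940 - 5016\right) = 44378 \cdot 5924 = 262895272$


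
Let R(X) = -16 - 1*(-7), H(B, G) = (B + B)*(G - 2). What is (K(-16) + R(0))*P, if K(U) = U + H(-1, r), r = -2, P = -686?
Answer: 11662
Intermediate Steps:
H(B, G) = 2*B*(-2 + G) (H(B, G) = (2*B)*(-2 + G) = 2*B*(-2 + G))
R(X) = -9 (R(X) = -16 + 7 = -9)
K(U) = 8 + U (K(U) = U + 2*(-1)*(-2 - 2) = U + 2*(-1)*(-4) = U + 8 = 8 + U)
(K(-16) + R(0))*P = ((8 - 16) - 9)*(-686) = (-8 - 9)*(-686) = -17*(-686) = 11662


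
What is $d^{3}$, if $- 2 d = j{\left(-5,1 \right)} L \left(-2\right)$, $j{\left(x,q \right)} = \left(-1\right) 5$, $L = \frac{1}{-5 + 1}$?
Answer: $\frac{125}{64} \approx 1.9531$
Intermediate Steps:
$L = - \frac{1}{4}$ ($L = \frac{1}{-4} = - \frac{1}{4} \approx -0.25$)
$j{\left(x,q \right)} = -5$
$d = \frac{5}{4}$ ($d = - \frac{\left(-5\right) \left(- \frac{1}{4}\right) \left(-2\right)}{2} = - \frac{\frac{5}{4} \left(-2\right)}{2} = \left(- \frac{1}{2}\right) \left(- \frac{5}{2}\right) = \frac{5}{4} \approx 1.25$)
$d^{3} = \left(\frac{5}{4}\right)^{3} = \frac{125}{64}$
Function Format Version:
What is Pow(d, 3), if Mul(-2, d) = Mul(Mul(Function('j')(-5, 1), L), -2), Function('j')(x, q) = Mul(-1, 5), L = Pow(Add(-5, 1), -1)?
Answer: Rational(125, 64) ≈ 1.9531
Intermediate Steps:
L = Rational(-1, 4) (L = Pow(-4, -1) = Rational(-1, 4) ≈ -0.25000)
Function('j')(x, q) = -5
d = Rational(5, 4) (d = Mul(Rational(-1, 2), Mul(Mul(-5, Rational(-1, 4)), -2)) = Mul(Rational(-1, 2), Mul(Rational(5, 4), -2)) = Mul(Rational(-1, 2), Rational(-5, 2)) = Rational(5, 4) ≈ 1.2500)
Pow(d, 3) = Pow(Rational(5, 4), 3) = Rational(125, 64)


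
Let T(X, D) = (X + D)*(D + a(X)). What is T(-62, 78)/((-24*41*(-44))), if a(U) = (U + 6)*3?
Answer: -15/451 ≈ -0.033259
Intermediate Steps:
a(U) = 18 + 3*U (a(U) = (6 + U)*3 = 18 + 3*U)
T(X, D) = (D + X)*(18 + D + 3*X) (T(X, D) = (X + D)*(D + (18 + 3*X)) = (D + X)*(18 + D + 3*X))
T(-62, 78)/((-24*41*(-44))) = (78² + 78*(-62) + 3*78*(6 - 62) + 3*(-62)*(6 - 62))/((-24*41*(-44))) = (6084 - 4836 + 3*78*(-56) + 3*(-62)*(-56))/((-984*(-44))) = (6084 - 4836 - 13104 + 10416)/43296 = -1440*1/43296 = -15/451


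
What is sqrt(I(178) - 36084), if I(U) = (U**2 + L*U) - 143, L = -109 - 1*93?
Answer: I*sqrt(40499) ≈ 201.24*I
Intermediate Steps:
L = -202 (L = -109 - 93 = -202)
I(U) = -143 + U**2 - 202*U (I(U) = (U**2 - 202*U) - 143 = -143 + U**2 - 202*U)
sqrt(I(178) - 36084) = sqrt((-143 + 178**2 - 202*178) - 36084) = sqrt((-143 + 31684 - 35956) - 36084) = sqrt(-4415 - 36084) = sqrt(-40499) = I*sqrt(40499)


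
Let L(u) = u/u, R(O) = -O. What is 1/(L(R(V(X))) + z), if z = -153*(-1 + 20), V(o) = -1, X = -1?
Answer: -1/2906 ≈ -0.00034412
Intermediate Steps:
L(u) = 1
z = -2907 (z = -153*19 = -2907)
1/(L(R(V(X))) + z) = 1/(1 - 2907) = 1/(-2906) = -1/2906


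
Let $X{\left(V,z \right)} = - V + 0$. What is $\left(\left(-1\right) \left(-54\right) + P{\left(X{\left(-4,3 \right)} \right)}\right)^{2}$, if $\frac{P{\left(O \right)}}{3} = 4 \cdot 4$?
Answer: $10404$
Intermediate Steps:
$X{\left(V,z \right)} = - V$
$P{\left(O \right)} = 48$ ($P{\left(O \right)} = 3 \cdot 4 \cdot 4 = 3 \cdot 16 = 48$)
$\left(\left(-1\right) \left(-54\right) + P{\left(X{\left(-4,3 \right)} \right)}\right)^{2} = \left(\left(-1\right) \left(-54\right) + 48\right)^{2} = \left(54 + 48\right)^{2} = 102^{2} = 10404$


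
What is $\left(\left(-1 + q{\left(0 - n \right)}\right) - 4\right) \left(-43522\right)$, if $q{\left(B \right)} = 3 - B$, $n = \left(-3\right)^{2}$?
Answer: $-304654$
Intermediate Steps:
$n = 9$
$\left(\left(-1 + q{\left(0 - n \right)}\right) - 4\right) \left(-43522\right) = \left(\left(-1 + \left(3 - \left(0 - 9\right)\right)\right) - 4\right) \left(-43522\right) = \left(\left(-1 + \left(3 - -9\right)\right) - 4\right) \left(-43522\right) = \left(\left(-1 + \left(3 + 9\right)\right) - 4\right) \left(-43522\right) = \left(\left(-1 + 12\right) - 4\right) \left(-43522\right) = \left(11 - 4\right) \left(-43522\right) = 7 \left(-43522\right) = -304654$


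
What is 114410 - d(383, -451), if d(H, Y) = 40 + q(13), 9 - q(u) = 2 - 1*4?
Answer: 114359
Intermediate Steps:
q(u) = 11 (q(u) = 9 - (2 - 1*4) = 9 - (2 - 4) = 9 - 1*(-2) = 9 + 2 = 11)
d(H, Y) = 51 (d(H, Y) = 40 + 11 = 51)
114410 - d(383, -451) = 114410 - 1*51 = 114410 - 51 = 114359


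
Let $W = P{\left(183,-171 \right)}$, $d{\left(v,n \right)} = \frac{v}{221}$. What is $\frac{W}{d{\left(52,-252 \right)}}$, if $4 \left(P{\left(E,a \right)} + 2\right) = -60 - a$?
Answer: $\frac{1751}{16} \approx 109.44$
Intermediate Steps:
$P{\left(E,a \right)} = -17 - \frac{a}{4}$ ($P{\left(E,a \right)} = -2 + \frac{-60 - a}{4} = -2 - \left(15 + \frac{a}{4}\right) = -17 - \frac{a}{4}$)
$d{\left(v,n \right)} = \frac{v}{221}$ ($d{\left(v,n \right)} = v \frac{1}{221} = \frac{v}{221}$)
$W = \frac{103}{4}$ ($W = -17 - - \frac{171}{4} = -17 + \frac{171}{4} = \frac{103}{4} \approx 25.75$)
$\frac{W}{d{\left(52,-252 \right)}} = \frac{103}{4 \cdot \frac{1}{221} \cdot 52} = \frac{103}{4 \cdot \frac{4}{17}} = \frac{103}{4} \cdot \frac{17}{4} = \frac{1751}{16}$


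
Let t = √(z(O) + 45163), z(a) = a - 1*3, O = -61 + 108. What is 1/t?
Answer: √5023/15069 ≈ 0.0047032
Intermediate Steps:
O = 47
z(a) = -3 + a (z(a) = a - 3 = -3 + a)
t = 3*√5023 (t = √((-3 + 47) + 45163) = √(44 + 45163) = √45207 = 3*√5023 ≈ 212.62)
1/t = 1/(3*√5023) = √5023/15069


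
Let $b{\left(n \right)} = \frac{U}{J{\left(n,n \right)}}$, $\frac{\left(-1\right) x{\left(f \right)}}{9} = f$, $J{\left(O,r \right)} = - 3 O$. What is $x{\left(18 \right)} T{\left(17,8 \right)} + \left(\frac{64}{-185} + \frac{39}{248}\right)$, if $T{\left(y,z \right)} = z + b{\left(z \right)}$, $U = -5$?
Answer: $- \frac{61017587}{45880} \approx -1329.9$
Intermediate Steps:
$x{\left(f \right)} = - 9 f$
$b{\left(n \right)} = \frac{5}{3 n}$ ($b{\left(n \right)} = - \frac{5}{\left(-3\right) n} = - 5 \left(- \frac{1}{3 n}\right) = \frac{5}{3 n}$)
$T{\left(y,z \right)} = z + \frac{5}{3 z}$
$x{\left(18 \right)} T{\left(17,8 \right)} + \left(\frac{64}{-185} + \frac{39}{248}\right) = \left(-9\right) 18 \left(8 + \frac{5}{3 \cdot 8}\right) + \left(\frac{64}{-185} + \frac{39}{248}\right) = - 162 \left(8 + \frac{5}{3} \cdot \frac{1}{8}\right) + \left(64 \left(- \frac{1}{185}\right) + 39 \cdot \frac{1}{248}\right) = - 162 \left(8 + \frac{5}{24}\right) + \left(- \frac{64}{185} + \frac{39}{248}\right) = \left(-162\right) \frac{197}{24} - \frac{8657}{45880} = - \frac{5319}{4} - \frac{8657}{45880} = - \frac{61017587}{45880}$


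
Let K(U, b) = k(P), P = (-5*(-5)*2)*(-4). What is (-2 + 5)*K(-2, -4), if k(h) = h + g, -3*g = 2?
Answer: -602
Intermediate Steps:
g = -⅔ (g = -⅓*2 = -⅔ ≈ -0.66667)
P = -200 (P = (25*2)*(-4) = 50*(-4) = -200)
k(h) = -⅔ + h (k(h) = h - ⅔ = -⅔ + h)
K(U, b) = -602/3 (K(U, b) = -⅔ - 200 = -602/3)
(-2 + 5)*K(-2, -4) = (-2 + 5)*(-602/3) = 3*(-602/3) = -602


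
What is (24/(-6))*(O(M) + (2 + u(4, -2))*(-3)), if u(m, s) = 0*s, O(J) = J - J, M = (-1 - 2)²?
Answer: 24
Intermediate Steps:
M = 9 (M = (-3)² = 9)
O(J) = 0
u(m, s) = 0
(24/(-6))*(O(M) + (2 + u(4, -2))*(-3)) = (24/(-6))*(0 + (2 + 0)*(-3)) = (24*(-⅙))*(0 + 2*(-3)) = -4*(0 - 6) = -4*(-6) = 24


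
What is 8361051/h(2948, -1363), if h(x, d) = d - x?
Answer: -2787017/1437 ≈ -1939.5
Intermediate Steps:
8361051/h(2948, -1363) = 8361051/(-1363 - 1*2948) = 8361051/(-1363 - 2948) = 8361051/(-4311) = 8361051*(-1/4311) = -2787017/1437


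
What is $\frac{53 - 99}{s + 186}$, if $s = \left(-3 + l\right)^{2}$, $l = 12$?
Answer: $- \frac{46}{267} \approx -0.17228$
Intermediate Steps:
$s = 81$ ($s = \left(-3 + 12\right)^{2} = 9^{2} = 81$)
$\frac{53 - 99}{s + 186} = \frac{53 - 99}{81 + 186} = - \frac{46}{267}$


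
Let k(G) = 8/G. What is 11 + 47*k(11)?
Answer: 497/11 ≈ 45.182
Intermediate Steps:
11 + 47*k(11) = 11 + 47*(8/11) = 11 + 376/11 = 497/11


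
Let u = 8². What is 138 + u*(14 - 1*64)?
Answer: -3062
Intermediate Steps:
u = 64
138 + u*(14 - 1*64) = 138 + 64*(14 - 1*64) = 138 + 64*(14 - 64) = 138 + 64*(-50) = 138 - 3200 = -3062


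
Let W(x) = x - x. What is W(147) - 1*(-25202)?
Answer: 25202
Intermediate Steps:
W(x) = 0
W(147) - 1*(-25202) = 0 - 1*(-25202) = 0 + 25202 = 25202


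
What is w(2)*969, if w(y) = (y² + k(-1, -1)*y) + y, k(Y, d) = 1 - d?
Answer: 9690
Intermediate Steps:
w(y) = y² + 3*y (w(y) = (y² + (1 - 1*(-1))*y) + y = (y² + (1 + 1)*y) + y = (y² + 2*y) + y = y² + 3*y)
w(2)*969 = (2*(3 + 2))*969 = (2*5)*969 = 10*969 = 9690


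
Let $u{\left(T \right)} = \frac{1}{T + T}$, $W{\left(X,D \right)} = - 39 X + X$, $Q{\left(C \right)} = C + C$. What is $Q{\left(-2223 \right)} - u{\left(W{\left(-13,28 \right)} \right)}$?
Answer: $- \frac{4392649}{988} \approx -4446.0$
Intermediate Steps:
$Q{\left(C \right)} = 2 C$
$W{\left(X,D \right)} = - 38 X$
$u{\left(T \right)} = \frac{1}{2 T}$
$Q{\left(-2223 \right)} - u{\left(W{\left(-13,28 \right)} \right)} = 2 \left(-2223\right) - \frac{1}{2 \left(\left(-38\right) \left(-13\right)\right)} = -4446 - \frac{1}{2 \cdot 494} = -4446 - \frac{1}{2} \cdot \frac{1}{494} = -4446 - \frac{1}{988} = - \frac{4392649}{988}$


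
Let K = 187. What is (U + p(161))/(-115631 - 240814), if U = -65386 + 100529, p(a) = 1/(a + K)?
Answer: -2445953/24808572 ≈ -0.098593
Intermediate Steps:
p(a) = 1/(187 + a) (p(a) = 1/(a + 187) = 1/(187 + a))
U = 35143
(U + p(161))/(-115631 - 240814) = (35143 + 1/(187 + 161))/(-115631 - 240814) = (35143 + 1/348)/(-356445) = (35143 + 1/348)*(-1/356445) = (12229765/348)*(-1/356445) = -2445953/24808572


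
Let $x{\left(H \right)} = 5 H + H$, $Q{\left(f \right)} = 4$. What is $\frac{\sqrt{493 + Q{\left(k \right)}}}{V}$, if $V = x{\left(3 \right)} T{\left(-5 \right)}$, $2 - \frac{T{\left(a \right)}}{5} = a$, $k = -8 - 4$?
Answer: $\frac{\sqrt{497}}{630} \approx 0.035387$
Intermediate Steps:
$k = -12$
$T{\left(a \right)} = 10 - 5 a$
$x{\left(H \right)} = 6 H$
$V = 630$ ($V = 6 \cdot 3 \left(10 - -25\right) = 18 \left(10 + 25\right) = 18 \cdot 35 = 630$)
$\frac{\sqrt{493 + Q{\left(k \right)}}}{V} = \frac{\sqrt{493 + 4}}{630} = \sqrt{497} \cdot \frac{1}{630} = \frac{\sqrt{497}}{630}$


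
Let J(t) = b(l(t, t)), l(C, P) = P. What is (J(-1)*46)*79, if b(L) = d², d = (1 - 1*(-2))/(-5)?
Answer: 32706/25 ≈ 1308.2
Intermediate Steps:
d = -⅗ (d = (1 + 2)*(-⅕) = 3*(-⅕) = -⅗ ≈ -0.60000)
b(L) = 9/25 (b(L) = (-⅗)² = 9/25)
J(t) = 9/25
(J(-1)*46)*79 = ((9/25)*46)*79 = (414/25)*79 = 32706/25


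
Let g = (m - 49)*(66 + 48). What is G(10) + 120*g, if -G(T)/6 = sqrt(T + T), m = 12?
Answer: -506160 - 12*sqrt(5) ≈ -5.0619e+5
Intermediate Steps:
G(T) = -6*sqrt(2)*sqrt(T) (G(T) = -6*sqrt(T + T) = -6*sqrt(2)*sqrt(T))
g = -4218 (g = (12 - 49)*(66 + 48) = -37*114 = -4218)
G(10) + 120*g = -6*sqrt(2)*sqrt(10) + 120*(-4218) = -12*sqrt(5) - 506160 = -506160 - 12*sqrt(5)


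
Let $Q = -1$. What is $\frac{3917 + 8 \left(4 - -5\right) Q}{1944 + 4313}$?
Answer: $\frac{3845}{6257} \approx 0.61451$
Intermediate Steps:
$\frac{3917 + 8 \left(4 - -5\right) Q}{1944 + 4313} = \frac{3917 + 8 \left(4 - -5\right) \left(-1\right)}{1944 + 4313} = \frac{3917 + 8 \left(4 + 5\right) \left(-1\right)}{6257} = \left(3917 + 8 \cdot 9 \left(-1\right)\right) \frac{1}{6257} = \left(3917 + 72 \left(-1\right)\right) \frac{1}{6257} = \left(3917 - 72\right) \frac{1}{6257} = 3845 \cdot \frac{1}{6257} = \frac{3845}{6257}$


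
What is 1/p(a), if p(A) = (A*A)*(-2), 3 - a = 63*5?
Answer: -1/194688 ≈ -5.1364e-6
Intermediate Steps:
a = -312 (a = 3 - 63*5 = 3 - 1*315 = 3 - 315 = -312)
p(A) = -2*A² (p(A) = A²*(-2) = -2*A²)
1/p(a) = 1/(-2*(-312)²) = 1/(-2*97344) = 1/(-194688) = -1/194688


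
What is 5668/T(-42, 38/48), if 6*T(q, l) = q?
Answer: -5668/7 ≈ -809.71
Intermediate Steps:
T(q, l) = q/6
5668/T(-42, 38/48) = 5668/(((1/6)*(-42))) = 5668/(-7) = 5668*(-1/7) = -5668/7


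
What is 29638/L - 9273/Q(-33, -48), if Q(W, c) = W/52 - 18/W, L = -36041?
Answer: 63721858286/612697 ≈ 1.0400e+5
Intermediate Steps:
Q(W, c) = -18/W + W/52 (Q(W, c) = W*(1/52) - 18/W = W/52 - 18/W = -18/W + W/52)
29638/L - 9273/Q(-33, -48) = 29638/(-36041) - 9273/(-18/(-33) + (1/52)*(-33)) = 29638*(-1/36041) - 9273/(-18*(-1/33) - 33/52) = -29638/36041 - 9273/(6/11 - 33/52) = -29638/36041 - 9273/(-51/572) = -29638/36041 - 9273*(-572/51) = -29638/36041 + 1768052/17 = 63721858286/612697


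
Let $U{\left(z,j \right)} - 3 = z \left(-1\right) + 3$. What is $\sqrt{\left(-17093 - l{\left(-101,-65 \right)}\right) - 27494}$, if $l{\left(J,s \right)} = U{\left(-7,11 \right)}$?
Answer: $10 i \sqrt{446} \approx 211.19 i$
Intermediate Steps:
$U{\left(z,j \right)} = 6 - z$ ($U{\left(z,j \right)} = 3 + \left(z \left(-1\right) + 3\right) = 3 - \left(-3 + z\right) = 6 - z$)
$l{\left(J,s \right)} = 13$ ($l{\left(J,s \right)} = 6 - -7 = 6 + 7 = 13$)
$\sqrt{\left(-17093 - l{\left(-101,-65 \right)}\right) - 27494} = \sqrt{\left(-17093 - 13\right) - 27494} = \sqrt{-17106 - 27494} = \sqrt{-44600} = 10 i \sqrt{446}$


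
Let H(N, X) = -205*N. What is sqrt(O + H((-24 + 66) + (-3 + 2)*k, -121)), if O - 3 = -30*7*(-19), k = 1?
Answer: 2*I*sqrt(1103) ≈ 66.423*I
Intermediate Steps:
O = 3993 (O = 3 - 30*7*(-19) = 3 - 210*(-19) = 3 + 3990 = 3993)
sqrt(O + H((-24 + 66) + (-3 + 2)*k, -121)) = sqrt(3993 - 205*((-24 + 66) + (-3 + 2)*1)) = sqrt(3993 - 205*(42 - 1*1)) = sqrt(3993 - 205*(42 - 1)) = sqrt(3993 - 205*41) = sqrt(3993 - 8405) = sqrt(-4412) = 2*I*sqrt(1103)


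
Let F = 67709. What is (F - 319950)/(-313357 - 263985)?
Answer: 252241/577342 ≈ 0.43690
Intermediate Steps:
(F - 319950)/(-313357 - 263985) = (67709 - 319950)/(-313357 - 263985) = -252241/(-577342) = -252241*(-1/577342) = 252241/577342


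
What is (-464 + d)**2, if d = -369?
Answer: 693889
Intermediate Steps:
(-464 + d)**2 = (-464 - 369)**2 = (-833)**2 = 693889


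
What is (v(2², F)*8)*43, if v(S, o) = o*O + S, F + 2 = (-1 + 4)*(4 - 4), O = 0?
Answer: 1376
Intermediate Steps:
F = -2 (F = -2 + (-1 + 4)*(4 - 4) = -2 + 3*0 = -2 + 0 = -2)
v(S, o) = S (v(S, o) = o*0 + S = 0 + S = S)
(v(2², F)*8)*43 = (2²*8)*43 = (4*8)*43 = 32*43 = 1376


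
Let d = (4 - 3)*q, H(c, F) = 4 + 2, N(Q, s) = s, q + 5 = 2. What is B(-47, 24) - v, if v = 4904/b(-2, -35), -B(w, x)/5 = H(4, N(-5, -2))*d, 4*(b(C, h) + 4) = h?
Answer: 24206/51 ≈ 474.63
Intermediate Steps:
q = -3 (q = -5 + 2 = -3)
H(c, F) = 6
d = -3 (d = (4 - 3)*(-3) = 1*(-3) = -3)
b(C, h) = -4 + h/4
B(w, x) = 90 (B(w, x) = -30*(-3) = -5*(-18) = 90)
v = -19616/51 (v = 4904/(-4 + (¼)*(-35)) = 4904/(-4 - 35/4) = 4904/(-51/4) = 4904*(-4/51) = -19616/51 ≈ -384.63)
B(-47, 24) - v = 90 - 1*(-19616/51) = 90 + 19616/51 = 24206/51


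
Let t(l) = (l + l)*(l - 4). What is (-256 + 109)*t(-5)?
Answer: -13230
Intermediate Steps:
t(l) = 2*l*(-4 + l) (t(l) = (2*l)*(-4 + l) = 2*l*(-4 + l))
(-256 + 109)*t(-5) = (-256 + 109)*(2*(-5)*(-4 - 5)) = -294*(-5)*(-9) = -147*90 = -13230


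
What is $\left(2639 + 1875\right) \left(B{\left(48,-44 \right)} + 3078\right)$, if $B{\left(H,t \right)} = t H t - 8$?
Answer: $433334972$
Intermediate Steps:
$B{\left(H,t \right)} = -8 + H t^{2}$ ($B{\left(H,t \right)} = H t t - 8 = H t^{2} - 8 = -8 + H t^{2}$)
$\left(2639 + 1875\right) \left(B{\left(48,-44 \right)} + 3078\right) = \left(2639 + 1875\right) \left(\left(-8 + 48 \left(-44\right)^{2}\right) + 3078\right) = 4514 \left(\left(-8 + 48 \cdot 1936\right) + 3078\right) = 4514 \left(\left(-8 + 92928\right) + 3078\right) = 4514 \left(92920 + 3078\right) = 4514 \cdot 95998 = 433334972$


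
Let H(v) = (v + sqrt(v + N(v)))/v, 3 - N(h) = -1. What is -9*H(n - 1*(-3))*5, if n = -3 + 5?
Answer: -72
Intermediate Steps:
N(h) = 4 (N(h) = 3 - 1*(-1) = 3 + 1 = 4)
n = 2
H(v) = (v + sqrt(4 + v))/v (H(v) = (v + sqrt(v + 4))/v = (v + sqrt(4 + v))/v)
-9*H(n - 1*(-3))*5 = -9*((2 - 1*(-3)) + sqrt(4 + (2 - 1*(-3))))/(2 - 1*(-3))*5 = -9*((2 + 3) + sqrt(4 + (2 + 3)))/(2 + 3)*5 = -9*(5 + sqrt(4 + 5))/5*5 = -9*(5 + sqrt(9))/5*5 = -9*(5 + 3)/5*5 = -9*8/5*5 = -72/5*5 = -72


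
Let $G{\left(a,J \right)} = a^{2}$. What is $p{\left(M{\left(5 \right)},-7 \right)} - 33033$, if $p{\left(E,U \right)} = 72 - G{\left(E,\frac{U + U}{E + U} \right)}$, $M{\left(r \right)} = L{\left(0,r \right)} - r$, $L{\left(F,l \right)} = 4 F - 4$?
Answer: $-33042$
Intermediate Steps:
$L{\left(F,l \right)} = -4 + 4 F$
$M{\left(r \right)} = -4 - r$ ($M{\left(r \right)} = \left(-4 + 4 \cdot 0\right) - r = \left(-4 + 0\right) - r = -4 - r$)
$p{\left(E,U \right)} = 72 - E^{2}$
$p{\left(M{\left(5 \right)},-7 \right)} - 33033 = \left(72 - \left(-4 - 5\right)^{2}\right) - 33033 = \left(72 - \left(-9\right)^{2}\right) - 33033 = \left(72 - 81\right) - 33033 = -9 - 33033 = -33042$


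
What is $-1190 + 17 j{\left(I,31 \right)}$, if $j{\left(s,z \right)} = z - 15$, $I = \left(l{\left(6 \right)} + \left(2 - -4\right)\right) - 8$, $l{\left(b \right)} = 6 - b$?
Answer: $-918$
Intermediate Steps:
$I = -2$ ($I = \left(\left(6 - 6\right) + \left(2 - -4\right)\right) - 8 = \left(\left(6 - 6\right) + \left(2 + 4\right)\right) - 8 = \left(0 + 6\right) - 8 = 6 - 8 = -2$)
$j{\left(s,z \right)} = -15 + z$
$-1190 + 17 j{\left(I,31 \right)} = -1190 + 17 \left(-15 + 31\right) = -1190 + 17 \cdot 16 = -1190 + 272 = -918$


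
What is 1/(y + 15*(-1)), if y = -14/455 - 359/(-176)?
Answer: -11440/148617 ≈ -0.076976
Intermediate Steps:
y = 22983/11440 (y = -14*1/455 - 359*(-1/176) = -2/65 + 359/176 = 22983/11440 ≈ 2.0090)
1/(y + 15*(-1)) = 1/(22983/11440 + 15*(-1)) = 1/(22983/11440 - 15) = 1/(-148617/11440) = -11440/148617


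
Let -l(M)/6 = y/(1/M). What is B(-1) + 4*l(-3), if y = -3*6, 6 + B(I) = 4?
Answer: -1298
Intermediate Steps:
B(I) = -2 (B(I) = -6 + 4 = -2)
y = -18
l(M) = 108*M (l(M) = -(-108)/(1/M) = -(-108)*M = 108*M)
B(-1) + 4*l(-3) = -2 + 4*(108*(-3)) = -2 + 4*(-324) = -2 - 1296 = -1298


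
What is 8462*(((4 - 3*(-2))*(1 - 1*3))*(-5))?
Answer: 846200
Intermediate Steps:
8462*(((4 - 3*(-2))*(1 - 1*3))*(-5)) = 8462*(((4 + 6)*(1 - 3))*(-5)) = 8462*((10*(-2))*(-5)) = 8462*(-20*(-5)) = 8462*100 = 846200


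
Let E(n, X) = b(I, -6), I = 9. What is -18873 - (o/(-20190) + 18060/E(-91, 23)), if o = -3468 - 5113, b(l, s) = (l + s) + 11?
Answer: -407099551/20190 ≈ -20163.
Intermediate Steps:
b(l, s) = 11 + l + s
E(n, X) = 14 (E(n, X) = 11 + 9 - 6 = 14)
o = -8581
-18873 - (o/(-20190) + 18060/E(-91, 23)) = -18873 - (-8581/(-20190) + 18060/14) = -18873 - (-8581*(-1/20190) + 18060*(1/14)) = -18873 - (8581/20190 + 1290) = -18873 - 1*26053681/20190 = -18873 - 26053681/20190 = -407099551/20190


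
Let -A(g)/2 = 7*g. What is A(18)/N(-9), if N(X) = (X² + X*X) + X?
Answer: -28/17 ≈ -1.6471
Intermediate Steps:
N(X) = X + 2*X² (N(X) = (X² + X²) + X = 2*X² + X = X + 2*X²)
A(g) = -14*g
A(18)/N(-9) = (-14*18)/((-9*(1 + 2*(-9)))) = -252*(-1/(9*(1 - 18))) = -252/((-9*(-17))) = -252/153 = -252*1/153 = -28/17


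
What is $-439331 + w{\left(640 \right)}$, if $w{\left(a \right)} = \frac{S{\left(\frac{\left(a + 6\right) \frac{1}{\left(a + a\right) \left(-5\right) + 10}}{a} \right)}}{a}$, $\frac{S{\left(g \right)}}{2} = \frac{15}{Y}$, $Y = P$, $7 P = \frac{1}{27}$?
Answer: $- \frac{28116617}{64} \approx -4.3932 \cdot 10^{5}$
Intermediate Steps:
$P = \frac{1}{189}$ ($P = \frac{1}{7 \cdot 27} = \frac{1}{7} \cdot \frac{1}{27} = \frac{1}{189} \approx 0.005291$)
$Y = \frac{1}{189} \approx 0.005291$
$S{\left(g \right)} = 5670$ ($S{\left(g \right)} = 2 \cdot 15 \frac{1}{\frac{1}{189}} = 2 \cdot 15 \cdot 189 = 2 \cdot 2835 = 5670$)
$w{\left(a \right)} = \frac{5670}{a}$
$-439331 + w{\left(640 \right)} = -439331 + \frac{5670}{640} = -439331 + 5670 \cdot \frac{1}{640} = -439331 + \frac{567}{64} = - \frac{28116617}{64}$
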